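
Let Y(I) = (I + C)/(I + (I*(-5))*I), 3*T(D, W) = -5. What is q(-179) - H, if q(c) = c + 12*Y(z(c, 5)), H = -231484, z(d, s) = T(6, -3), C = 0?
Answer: 1619144/7 ≈ 2.3131e+5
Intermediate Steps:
T(D, W) = -5/3 (T(D, W) = (⅓)*(-5) = -5/3)
z(d, s) = -5/3
Y(I) = I/(I - 5*I²) (Y(I) = (I + 0)/(I + (I*(-5))*I) = I/(I + (-5*I)*I) = I/(I - 5*I²))
q(c) = 9/7 + c (q(c) = c + 12*(-1/(-1 + 5*(-5/3))) = c + 12*(-1/(-1 - 25/3)) = c + 12*(-1/(-28/3)) = c + 12*(-1*(-3/28)) = c + 12*(3/28) = c + 9/7 = 9/7 + c)
q(-179) - H = (9/7 - 179) - 1*(-231484) = -1244/7 + 231484 = 1619144/7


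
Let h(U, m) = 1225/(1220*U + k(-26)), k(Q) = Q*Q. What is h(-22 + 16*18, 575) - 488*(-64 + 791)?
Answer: -115371734871/325196 ≈ -3.5478e+5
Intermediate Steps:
k(Q) = Q²
h(U, m) = 1225/(676 + 1220*U) (h(U, m) = 1225/(1220*U + (-26)²) = 1225/(1220*U + 676) = 1225/(676 + 1220*U))
h(-22 + 16*18, 575) - 488*(-64 + 791) = 1225/(4*(169 + 305*(-22 + 16*18))) - 488*(-64 + 791) = 1225/(4*(169 + 305*(-22 + 288))) - 488*727 = 1225/(4*(169 + 305*266)) - 354776 = 1225/(4*(169 + 81130)) - 354776 = (1225/4)/81299 - 354776 = (1225/4)*(1/81299) - 354776 = 1225/325196 - 354776 = -115371734871/325196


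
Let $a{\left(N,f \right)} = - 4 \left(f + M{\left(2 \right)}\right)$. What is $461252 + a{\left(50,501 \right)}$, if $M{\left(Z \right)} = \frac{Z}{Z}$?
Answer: $459244$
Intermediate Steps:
$M{\left(Z \right)} = 1$
$a{\left(N,f \right)} = -4 - 4 f$ ($a{\left(N,f \right)} = - 4 \left(f + 1\right) = - 4 \left(1 + f\right) = -4 - 4 f$)
$461252 + a{\left(50,501 \right)} = 461252 - 2008 = 459244$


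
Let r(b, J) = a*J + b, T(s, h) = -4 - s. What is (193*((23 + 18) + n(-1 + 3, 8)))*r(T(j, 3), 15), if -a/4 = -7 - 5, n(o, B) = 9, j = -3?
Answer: 6938350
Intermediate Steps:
a = 48 (a = -4*(-7 - 5) = -4*(-12) = 48)
r(b, J) = b + 48*J (r(b, J) = 48*J + b = b + 48*J)
(193*((23 + 18) + n(-1 + 3, 8)))*r(T(j, 3), 15) = (193*((23 + 18) + 9))*((-4 - 1*(-3)) + 48*15) = (193*(41 + 9))*((-4 + 3) + 720) = (193*50)*(-1 + 720) = 9650*719 = 6938350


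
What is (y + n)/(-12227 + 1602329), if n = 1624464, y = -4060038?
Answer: -405929/265017 ≈ -1.5317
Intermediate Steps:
(y + n)/(-12227 + 1602329) = (-4060038 + 1624464)/(-12227 + 1602329) = -2435574/1590102 = -2435574*1/1590102 = -405929/265017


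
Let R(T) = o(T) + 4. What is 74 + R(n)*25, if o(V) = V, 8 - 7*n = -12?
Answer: 1718/7 ≈ 245.43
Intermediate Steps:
n = 20/7 (n = 8/7 - ⅐*(-12) = 8/7 + 12/7 = 20/7 ≈ 2.8571)
R(T) = 4 + T (R(T) = T + 4 = 4 + T)
74 + R(n)*25 = 74 + (4 + 20/7)*25 = 74 + (48/7)*25 = 74 + 1200/7 = 1718/7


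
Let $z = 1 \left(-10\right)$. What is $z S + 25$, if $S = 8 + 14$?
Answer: $-195$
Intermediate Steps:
$z = -10$
$S = 22$
$z S + 25 = \left(-10\right) 22 + 25 = -220 + 25 = -195$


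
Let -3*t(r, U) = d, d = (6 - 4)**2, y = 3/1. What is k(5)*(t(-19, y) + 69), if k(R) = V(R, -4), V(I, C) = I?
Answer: 1015/3 ≈ 338.33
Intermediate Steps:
k(R) = R
y = 3 (y = 3*1 = 3)
d = 4 (d = 2**2 = 4)
t(r, U) = -4/3 (t(r, U) = -1/3*4 = -4/3)
k(5)*(t(-19, y) + 69) = 5*(-4/3 + 69) = 5*(203/3) = 1015/3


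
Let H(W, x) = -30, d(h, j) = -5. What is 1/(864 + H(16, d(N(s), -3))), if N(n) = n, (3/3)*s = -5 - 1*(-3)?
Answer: 1/834 ≈ 0.0011990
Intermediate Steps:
s = -2 (s = -5 - 1*(-3) = -5 + 3 = -2)
1/(864 + H(16, d(N(s), -3))) = 1/(864 - 30) = 1/834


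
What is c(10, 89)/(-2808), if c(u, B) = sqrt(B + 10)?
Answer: -sqrt(11)/936 ≈ -0.0035434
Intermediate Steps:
c(u, B) = sqrt(10 + B)
c(10, 89)/(-2808) = sqrt(10 + 89)/(-2808) = sqrt(99)*(-1/2808) = (3*sqrt(11))*(-1/2808) = -sqrt(11)/936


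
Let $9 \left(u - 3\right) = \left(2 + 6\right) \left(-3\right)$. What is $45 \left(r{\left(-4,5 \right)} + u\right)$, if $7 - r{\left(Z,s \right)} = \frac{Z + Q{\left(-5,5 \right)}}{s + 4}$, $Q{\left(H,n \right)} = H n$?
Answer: $475$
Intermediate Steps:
$r{\left(Z,s \right)} = 7 - \frac{-25 + Z}{4 + s}$ ($r{\left(Z,s \right)} = 7 - \frac{Z - 25}{s + 4} = 7 - \frac{Z - 25}{4 + s} = 7 - \frac{-25 + Z}{4 + s}$)
$u = \frac{1}{3}$ ($u = 3 + \frac{\left(2 + 6\right) \left(-3\right)}{9} = 3 + \frac{8 \left(-3\right)}{9} = 3 + \frac{1}{9} \left(-24\right) = 3 - \frac{8}{3} = \frac{1}{3} \approx 0.33333$)
$45 \left(r{\left(-4,5 \right)} + u\right) = 45 \left(\frac{53 - -4 + 7 \cdot 5}{4 + 5} + \frac{1}{3}\right) = 45 \left(\frac{53 + 4 + 35}{9} + \frac{1}{3}\right) = 45 \left(\frac{1}{9} \cdot 92 + \frac{1}{3}\right) = 45 \left(\frac{92}{9} + \frac{1}{3}\right) = 45 \cdot \frac{95}{9} = 475$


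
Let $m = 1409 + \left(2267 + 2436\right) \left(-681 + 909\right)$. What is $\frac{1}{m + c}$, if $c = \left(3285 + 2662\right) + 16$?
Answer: $\frac{1}{1079656} \approx 9.2622 \cdot 10^{-7}$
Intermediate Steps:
$m = 1073693$ ($m = 1409 + 4703 \cdot 228 = 1409 + 1072284 = 1073693$)
$c = 5963$ ($c = 5947 + 16 = 5963$)
$\frac{1}{m + c} = \frac{1}{1073693 + 5963} = \frac{1}{1079656}$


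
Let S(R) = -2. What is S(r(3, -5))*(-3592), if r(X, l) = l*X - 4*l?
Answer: 7184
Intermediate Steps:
r(X, l) = -4*l + X*l (r(X, l) = X*l - 4*l = -4*l + X*l)
S(r(3, -5))*(-3592) = -2*(-3592) = 7184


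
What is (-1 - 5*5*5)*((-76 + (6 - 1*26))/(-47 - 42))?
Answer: -12096/89 ≈ -135.91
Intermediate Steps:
(-1 - 5*5*5)*((-76 + (6 - 1*26))/(-47 - 42)) = (-1 - 25*5)*((-76 + (6 - 26))/(-89)) = (-1 - 125)*((-76 - 20)*(-1/89)) = -(-12096)*(-1)/89 = -126*96/89 = -12096/89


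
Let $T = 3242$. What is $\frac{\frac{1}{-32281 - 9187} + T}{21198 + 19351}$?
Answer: $\frac{5845185}{73108084} \approx 0.079953$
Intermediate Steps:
$\frac{\frac{1}{-32281 - 9187} + T}{21198 + 19351} = \frac{\frac{1}{-32281 - 9187} + 3242}{21198 + 19351} = \frac{\frac{1}{-41468} + 3242}{40549} = \left(- \frac{1}{41468} + 3242\right) \frac{1}{40549} = \frac{134439255}{41468} \cdot \frac{1}{40549} = \frac{5845185}{73108084}$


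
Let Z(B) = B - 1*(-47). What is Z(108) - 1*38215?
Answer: -38060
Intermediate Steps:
Z(B) = 47 + B (Z(B) = B + 47 = 47 + B)
Z(108) - 1*38215 = (47 + 108) - 1*38215 = 155 - 38215 = -38060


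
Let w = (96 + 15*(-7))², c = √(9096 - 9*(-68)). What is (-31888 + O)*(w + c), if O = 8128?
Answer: -1924560 - 47520*√2427 ≈ -4.2656e+6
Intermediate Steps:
c = 2*√2427 (c = √(9096 + 612) = √9708 = 2*√2427 ≈ 98.529)
w = 81 (w = (96 - 105)² = (-9)² = 81)
(-31888 + O)*(w + c) = (-31888 + 8128)*(81 + 2*√2427) = -23760*(81 + 2*√2427) = -1924560 - 47520*√2427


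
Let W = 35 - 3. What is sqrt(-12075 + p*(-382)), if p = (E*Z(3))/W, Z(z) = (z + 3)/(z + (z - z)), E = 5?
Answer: I*sqrt(195110)/4 ≈ 110.43*I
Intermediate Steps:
Z(z) = (3 + z)/z (Z(z) = (3 + z)/(z + 0) = (3 + z)/z)
W = 32
p = 5/16 (p = (5*((3 + 3)/3))/32 = (5*((1/3)*6))*(1/32) = (5*2)*(1/32) = 10*(1/32) = 5/16 ≈ 0.31250)
sqrt(-12075 + p*(-382)) = sqrt(-12075 + (5/16)*(-382)) = sqrt(-12075 - 955/8) = sqrt(-97555/8) = I*sqrt(195110)/4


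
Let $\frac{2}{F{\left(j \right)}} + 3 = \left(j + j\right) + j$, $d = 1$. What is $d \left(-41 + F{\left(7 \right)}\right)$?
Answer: $- \frac{368}{9} \approx -40.889$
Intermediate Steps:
$F{\left(j \right)} = \frac{2}{-3 + 3 j}$ ($F{\left(j \right)} = \frac{2}{-3 + \left(\left(j + j\right) + j\right)} = \frac{2}{-3 + \left(2 j + j\right)} = \frac{2}{-3 + 3 j}$)
$d \left(-41 + F{\left(7 \right)}\right) = 1 \left(-41 + \frac{2}{3 \left(-1 + 7\right)}\right) = 1 \left(-41 + \frac{2}{3 \cdot 6}\right) = 1 \left(-41 + \frac{2}{3} \cdot \frac{1}{6}\right) = 1 \left(-41 + \frac{1}{9}\right) = 1 \left(- \frac{368}{9}\right) = - \frac{368}{9}$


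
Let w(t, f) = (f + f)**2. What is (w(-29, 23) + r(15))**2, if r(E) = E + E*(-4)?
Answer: 4289041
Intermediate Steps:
w(t, f) = 4*f**2 (w(t, f) = (2*f)**2 = 4*f**2)
r(E) = -3*E (r(E) = E - 4*E = -3*E)
(w(-29, 23) + r(15))**2 = (4*23**2 - 3*15)**2 = (4*529 - 45)**2 = (2116 - 45)**2 = 2071**2 = 4289041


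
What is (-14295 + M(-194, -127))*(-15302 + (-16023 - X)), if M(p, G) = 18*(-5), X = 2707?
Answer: 489550320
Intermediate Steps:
M(p, G) = -90
(-14295 + M(-194, -127))*(-15302 + (-16023 - X)) = (-14295 - 90)*(-15302 + (-16023 - 1*2707)) = -14385*(-15302 + (-16023 - 2707)) = -14385*(-15302 - 18730) = -14385*(-34032) = 489550320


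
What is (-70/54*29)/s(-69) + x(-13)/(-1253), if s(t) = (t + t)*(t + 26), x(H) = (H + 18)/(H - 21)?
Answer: -10609985/1706401809 ≈ -0.0062178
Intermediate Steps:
x(H) = (18 + H)/(-21 + H)
s(t) = 2*t*(26 + t) (s(t) = (2*t)*(26 + t) = 2*t*(26 + t))
(-70/54*29)/s(-69) + x(-13)/(-1253) = (-70/54*29)/((2*(-69)*(26 - 69))) + ((18 - 13)/(-21 - 13))/(-1253) = (-70*1/54*29)/((2*(-69)*(-43))) + (5/(-34))*(-1/1253) = -35/27*29/5934 - 1/34*5*(-1/1253) = -1015/27*1/5934 - 5/34*(-1/1253) = -1015/160218 + 5/42602 = -10609985/1706401809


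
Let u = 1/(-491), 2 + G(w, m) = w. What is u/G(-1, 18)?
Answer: 1/1473 ≈ 0.00067889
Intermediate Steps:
G(w, m) = -2 + w
u = -1/491 ≈ -0.0020367
u/G(-1, 18) = -1/(491*(-2 - 1)) = -1/491/(-3) = -1/491*(-1/3) = 1/1473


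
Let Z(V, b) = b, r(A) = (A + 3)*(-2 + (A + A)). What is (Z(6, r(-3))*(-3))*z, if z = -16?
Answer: 0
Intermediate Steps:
r(A) = (-2 + 2*A)*(3 + A) (r(A) = (3 + A)*(-2 + 2*A) = (-2 + 2*A)*(3 + A))
(Z(6, r(-3))*(-3))*z = ((-6 + 2*(-3)² + 4*(-3))*(-3))*(-16) = ((-6 + 2*9 - 12)*(-3))*(-16) = ((-6 + 18 - 12)*(-3))*(-16) = (0*(-3))*(-16) = 0*(-16) = 0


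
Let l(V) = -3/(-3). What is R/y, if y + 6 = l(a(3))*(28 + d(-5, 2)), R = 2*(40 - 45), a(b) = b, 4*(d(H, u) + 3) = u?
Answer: -20/39 ≈ -0.51282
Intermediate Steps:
d(H, u) = -3 + u/4
R = -10 (R = 2*(-5) = -10)
l(V) = 1 (l(V) = -3*(-⅓) = 1)
y = 39/2 (y = -6 + 1*(28 + (-3 + (¼)*2)) = -6 + 1*(28 + (-3 + ½)) = -6 + 1*(28 - 5/2) = -6 + 1*(51/2) = -6 + 51/2 = 39/2 ≈ 19.500)
R/y = -10/39/2 = -10*2/39 = -20/39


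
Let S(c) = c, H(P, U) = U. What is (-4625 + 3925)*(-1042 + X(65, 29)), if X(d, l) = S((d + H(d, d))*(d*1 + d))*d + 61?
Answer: -768263300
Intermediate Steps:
X(d, l) = 61 + 4*d**3 (X(d, l) = ((d + d)*(d*1 + d))*d + 61 = ((2*d)*(d + d))*d + 61 = ((2*d)*(2*d))*d + 61 = (4*d**2)*d + 61 = 4*d**3 + 61 = 61 + 4*d**3)
(-4625 + 3925)*(-1042 + X(65, 29)) = (-4625 + 3925)*(-1042 + (61 + 4*65**3)) = -700*(-1042 + (61 + 4*274625)) = -700*(-1042 + (61 + 1098500)) = -700*(-1042 + 1098561) = -700*1097519 = -768263300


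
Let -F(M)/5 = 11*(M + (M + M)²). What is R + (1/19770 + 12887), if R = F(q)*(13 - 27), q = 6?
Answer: 2538210991/19770 ≈ 1.2839e+5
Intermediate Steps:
F(M) = -220*M² - 55*M (F(M) = -55*(M + (M + M)²) = -55*(M + (2*M)²) = -55*(M + 4*M²) = -5*(11*M + 44*M²) = -220*M² - 55*M)
R = 115500 (R = (-55*6*(1 + 4*6))*(13 - 27) = -55*6*(1 + 24)*(-14) = -55*6*25*(-14) = -8250*(-14) = 115500)
R + (1/19770 + 12887) = 115500 + (1/19770 + 12887) = 115500 + 254775991/19770 = 2538210991/19770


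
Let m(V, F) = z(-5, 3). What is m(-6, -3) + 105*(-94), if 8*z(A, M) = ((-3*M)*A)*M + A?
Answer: -39415/4 ≈ -9853.8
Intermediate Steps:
z(A, M) = A/8 - 3*A*M**2/8 (z(A, M) = (((-3*M)*A)*M + A)/8 = ((-3*A*M)*M + A)/8 = (-3*A*M**2 + A)/8 = (A - 3*A*M**2)/8 = A/8 - 3*A*M**2/8)
m(V, F) = 65/4 (m(V, F) = (1/8)*(-5)*(1 - 3*3**2) = (1/8)*(-5)*(1 - 3*9) = (1/8)*(-5)*(1 - 27) = (1/8)*(-5)*(-26) = 65/4)
m(-6, -3) + 105*(-94) = 65/4 + 105*(-94) = 65/4 - 9870 = -39415/4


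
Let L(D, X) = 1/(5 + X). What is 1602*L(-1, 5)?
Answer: 801/5 ≈ 160.20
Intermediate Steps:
1602*L(-1, 5) = 1602/(5 + 5) = 1602/10 = 1602*(1/10) = 801/5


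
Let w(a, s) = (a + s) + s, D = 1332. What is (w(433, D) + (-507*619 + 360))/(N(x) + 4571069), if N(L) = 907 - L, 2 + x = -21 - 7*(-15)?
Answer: -155188/2285947 ≈ -0.067888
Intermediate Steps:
x = 82 (x = -2 + (-21 - 7*(-15)) = -2 + (-21 + 105) = -2 + 84 = 82)
w(a, s) = a + 2*s
(w(433, D) + (-507*619 + 360))/(N(x) + 4571069) = ((433 + 2*1332) + (-507*619 + 360))/((907 - 1*82) + 4571069) = ((433 + 2664) + (-313833 + 360))/((907 - 82) + 4571069) = (3097 - 313473)/(825 + 4571069) = -310376/4571894 = -310376*1/4571894 = -155188/2285947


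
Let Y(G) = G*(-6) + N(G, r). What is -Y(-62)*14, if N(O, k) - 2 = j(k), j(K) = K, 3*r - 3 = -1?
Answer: -15736/3 ≈ -5245.3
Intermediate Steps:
r = ⅔ (r = 1 + (⅓)*(-1) = 1 - ⅓ = ⅔ ≈ 0.66667)
N(O, k) = 2 + k
Y(G) = 8/3 - 6*G (Y(G) = G*(-6) + (2 + ⅔) = -6*G + 8/3 = 8/3 - 6*G)
-Y(-62)*14 = -(8/3 - 6*(-62))*14 = -(8/3 + 372)*14 = -1124*14/3 = -1*15736/3 = -15736/3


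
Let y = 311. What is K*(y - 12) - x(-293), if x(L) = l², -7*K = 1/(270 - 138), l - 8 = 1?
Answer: -75143/924 ≈ -81.324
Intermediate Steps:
l = 9 (l = 8 + 1 = 9)
K = -1/924 (K = -1/(7*(270 - 138)) = -⅐/132 = -⅐*1/132 = -1/924 ≈ -0.0010823)
x(L) = 81 (x(L) = 9² = 81)
K*(y - 12) - x(-293) = -(311 - 12)/924 - 1*81 = -1/924*299 - 81 = -299/924 - 81 = -75143/924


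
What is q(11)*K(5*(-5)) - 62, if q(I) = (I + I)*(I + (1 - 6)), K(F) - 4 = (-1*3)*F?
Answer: 10366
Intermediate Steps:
K(F) = 4 - 3*F (K(F) = 4 + (-1*3)*F = 4 - 3*F)
q(I) = 2*I*(-5 + I) (q(I) = (2*I)*(I - 5) = (2*I)*(-5 + I) = 2*I*(-5 + I))
q(11)*K(5*(-5)) - 62 = (2*11*(-5 + 11))*(4 - 15*(-5)) - 62 = (2*11*6)*(4 - 3*(-25)) - 62 = 132*(4 + 75) - 62 = 132*79 - 62 = 10428 - 62 = 10366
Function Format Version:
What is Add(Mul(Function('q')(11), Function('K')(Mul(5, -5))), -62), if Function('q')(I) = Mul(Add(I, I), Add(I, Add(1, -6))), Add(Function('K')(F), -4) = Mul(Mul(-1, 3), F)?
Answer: 10366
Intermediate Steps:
Function('K')(F) = Add(4, Mul(-3, F)) (Function('K')(F) = Add(4, Mul(Mul(-1, 3), F)) = Add(4, Mul(-3, F)))
Function('q')(I) = Mul(2, I, Add(-5, I)) (Function('q')(I) = Mul(Mul(2, I), Add(I, -5)) = Mul(Mul(2, I), Add(-5, I)) = Mul(2, I, Add(-5, I)))
Add(Mul(Function('q')(11), Function('K')(Mul(5, -5))), -62) = Add(Mul(Mul(2, 11, Add(-5, 11)), Add(4, Mul(-3, Mul(5, -5)))), -62) = Add(Mul(Mul(2, 11, 6), Add(4, Mul(-3, -25))), -62) = Add(Mul(132, Add(4, 75)), -62) = Add(Mul(132, 79), -62) = Add(10428, -62) = 10366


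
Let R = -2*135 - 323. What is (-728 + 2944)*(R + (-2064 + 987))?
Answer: -3700720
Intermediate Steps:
R = -593 (R = -270 - 323 = -593)
(-728 + 2944)*(R + (-2064 + 987)) = (-728 + 2944)*(-593 + (-2064 + 987)) = 2216*(-593 - 1077) = 2216*(-1670) = -3700720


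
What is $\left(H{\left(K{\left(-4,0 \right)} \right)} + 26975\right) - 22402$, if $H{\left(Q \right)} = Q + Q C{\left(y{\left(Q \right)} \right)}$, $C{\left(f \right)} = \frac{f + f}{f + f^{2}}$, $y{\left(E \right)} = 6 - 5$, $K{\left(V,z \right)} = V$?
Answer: $4565$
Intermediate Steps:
$y{\left(E \right)} = 1$
$C{\left(f \right)} = \frac{2 f}{f + f^{2}}$
$H{\left(Q \right)} = 2 Q$ ($H{\left(Q \right)} = Q + Q \frac{2}{1 + 1} = Q + Q \frac{2}{2} = Q + Q 2 \cdot \frac{1}{2} = Q + Q 1 = Q + Q = 2 Q$)
$\left(H{\left(K{\left(-4,0 \right)} \right)} + 26975\right) - 22402 = \left(2 \left(-4\right) + 26975\right) - 22402 = \left(-8 + 26975\right) - 22402 = 26967 - 22402 = 4565$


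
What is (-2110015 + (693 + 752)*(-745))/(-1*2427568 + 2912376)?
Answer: -796635/121202 ≈ -6.5728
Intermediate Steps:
(-2110015 + (693 + 752)*(-745))/(-1*2427568 + 2912376) = (-2110015 + 1445*(-745))/(-2427568 + 2912376) = (-2110015 - 1076525)/484808 = -3186540*1/484808 = -796635/121202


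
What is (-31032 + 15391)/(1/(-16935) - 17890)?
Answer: 264880335/302967151 ≈ 0.87429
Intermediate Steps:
(-31032 + 15391)/(1/(-16935) - 17890) = -15641/(-1/16935 - 17890) = -15641/(-302967151/16935) = -15641*(-16935/302967151) = 264880335/302967151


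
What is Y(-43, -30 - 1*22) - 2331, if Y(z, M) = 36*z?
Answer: -3879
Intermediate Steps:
Y(-43, -30 - 1*22) - 2331 = 36*(-43) - 2331 = -1548 - 2331 = -3879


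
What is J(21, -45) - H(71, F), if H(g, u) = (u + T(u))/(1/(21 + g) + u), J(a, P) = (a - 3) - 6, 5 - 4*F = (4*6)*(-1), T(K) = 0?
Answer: 7349/668 ≈ 11.001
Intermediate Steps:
F = 29/4 (F = 5/4 - 4*6*(-1)/4 = 5/4 - 6*(-1) = 5/4 - ¼*(-24) = 5/4 + 6 = 29/4 ≈ 7.2500)
J(a, P) = -9 + a (J(a, P) = (-3 + a) - 6 = -9 + a)
H(g, u) = u/(u + 1/(21 + g)) (H(g, u) = (u + 0)/(1/(21 + g) + u) = u/(u + 1/(21 + g)))
J(21, -45) - H(71, F) = (-9 + 21) - 29*(21 + 71)/(4*(1 + 21*(29/4) + 71*(29/4))) = 12 - 29*92/(4*(1 + 609/4 + 2059/4)) = 12 - 29*92/(4*668) = 12 - 1*667/668 = 12 - 667/668 = 7349/668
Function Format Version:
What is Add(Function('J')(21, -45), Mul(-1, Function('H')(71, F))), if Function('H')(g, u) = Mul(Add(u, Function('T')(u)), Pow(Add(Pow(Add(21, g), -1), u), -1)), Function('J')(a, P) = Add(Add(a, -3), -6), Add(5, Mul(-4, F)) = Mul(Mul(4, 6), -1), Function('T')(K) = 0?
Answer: Rational(7349, 668) ≈ 11.001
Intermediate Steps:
F = Rational(29, 4) (F = Add(Rational(5, 4), Mul(Rational(-1, 4), Mul(Mul(4, 6), -1))) = Add(Rational(5, 4), Mul(Rational(-1, 4), Mul(24, -1))) = Add(Rational(5, 4), Mul(Rational(-1, 4), -24)) = Add(Rational(5, 4), 6) = Rational(29, 4) ≈ 7.2500)
Function('J')(a, P) = Add(-9, a) (Function('J')(a, P) = Add(Add(-3, a), -6) = Add(-9, a))
Function('H')(g, u) = Mul(u, Pow(Add(u, Pow(Add(21, g), -1)), -1)) (Function('H')(g, u) = Mul(Add(u, 0), Pow(Add(Pow(Add(21, g), -1), u), -1)) = Mul(u, Pow(Add(u, Pow(Add(21, g), -1)), -1)))
Add(Function('J')(21, -45), Mul(-1, Function('H')(71, F))) = Add(Add(-9, 21), Mul(-1, Mul(Rational(29, 4), Pow(Add(1, Mul(21, Rational(29, 4)), Mul(71, Rational(29, 4))), -1), Add(21, 71)))) = Add(12, Mul(-1, Mul(Rational(29, 4), Pow(Add(1, Rational(609, 4), Rational(2059, 4)), -1), 92))) = Add(12, Mul(-1, Mul(Rational(29, 4), Pow(668, -1), 92))) = Add(12, Mul(-1, Mul(Rational(29, 4), Rational(1, 668), 92))) = Add(12, Mul(-1, Rational(667, 668))) = Add(12, Rational(-667, 668)) = Rational(7349, 668)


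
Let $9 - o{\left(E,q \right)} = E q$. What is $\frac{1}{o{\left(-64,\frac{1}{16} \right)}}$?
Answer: $\frac{1}{13} \approx 0.076923$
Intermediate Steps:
$o{\left(E,q \right)} = 9 - E q$
$\frac{1}{o{\left(-64,\frac{1}{16} \right)}} = \frac{1}{9 - - \frac{64}{16}} = \frac{1}{9 - \left(-64\right) \frac{1}{16}} = \frac{1}{9 + 4} = \frac{1}{13}$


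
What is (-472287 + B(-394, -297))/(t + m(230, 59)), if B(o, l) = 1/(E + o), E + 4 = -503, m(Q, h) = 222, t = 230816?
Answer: -212765294/104082619 ≈ -2.0442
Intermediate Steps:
E = -507 (E = -4 - 503 = -507)
B(o, l) = 1/(-507 + o)
(-472287 + B(-394, -297))/(t + m(230, 59)) = (-472287 + 1/(-507 - 394))/(230816 + 222) = (-472287 + 1/(-901))/231038 = (-472287 - 1/901)*(1/231038) = -425530588/901*1/231038 = -212765294/104082619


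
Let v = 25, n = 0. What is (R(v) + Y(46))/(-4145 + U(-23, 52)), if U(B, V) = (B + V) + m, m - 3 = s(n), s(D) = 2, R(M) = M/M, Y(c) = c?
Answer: -47/4111 ≈ -0.011433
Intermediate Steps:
R(M) = 1
m = 5 (m = 3 + 2 = 5)
U(B, V) = 5 + B + V (U(B, V) = (B + V) + 5 = 5 + B + V)
(R(v) + Y(46))/(-4145 + U(-23, 52)) = (1 + 46)/(-4145 + (5 - 23 + 52)) = 47/(-4145 + 34) = 47/(-4111) = 47*(-1/4111) = -47/4111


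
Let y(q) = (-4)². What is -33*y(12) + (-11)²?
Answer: -407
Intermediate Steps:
y(q) = 16
-33*y(12) + (-11)² = -33*16 + (-11)² = -528 + 121 = -407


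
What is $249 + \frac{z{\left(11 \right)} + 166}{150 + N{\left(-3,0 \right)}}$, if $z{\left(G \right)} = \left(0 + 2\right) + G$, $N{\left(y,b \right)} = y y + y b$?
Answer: $\frac{39770}{159} \approx 250.13$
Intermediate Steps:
$N{\left(y,b \right)} = y^{2} + b y$
$z{\left(G \right)} = 2 + G$
$249 + \frac{z{\left(11 \right)} + 166}{150 + N{\left(-3,0 \right)}} = 249 + \frac{\left(2 + 11\right) + 166}{150 - 3 \left(0 - 3\right)} = 249 + \frac{13 + 166}{150 - -9} = 249 + \frac{179}{150 + 9} = 249 + \frac{179}{159} = \frac{39770}{159}$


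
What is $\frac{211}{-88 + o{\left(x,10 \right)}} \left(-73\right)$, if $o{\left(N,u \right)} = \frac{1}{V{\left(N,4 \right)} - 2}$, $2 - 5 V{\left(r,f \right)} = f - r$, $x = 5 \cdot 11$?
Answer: $\frac{662329}{3779} \approx 175.27$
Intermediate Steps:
$x = 55$
$V{\left(r,f \right)} = \frac{2}{5} - \frac{f}{5} + \frac{r}{5}$ ($V{\left(r,f \right)} = \frac{2}{5} - \frac{f - r}{5} = \frac{2}{5} - \left(- \frac{r}{5} + \frac{f}{5}\right) = \frac{2}{5} - \frac{f}{5} + \frac{r}{5}$)
$o{\left(N,u \right)} = \frac{1}{- \frac{12}{5} + \frac{N}{5}}$ ($o{\left(N,u \right)} = \frac{1}{\left(\frac{2}{5} - \frac{4}{5} + \frac{N}{5}\right) - 2} = \frac{1}{\left(- \frac{2}{5} + \frac{N}{5}\right) - 2} = \frac{1}{- \frac{12}{5} + \frac{N}{5}}$)
$\frac{211}{-88 + o{\left(x,10 \right)}} \left(-73\right) = \frac{211}{-88 + \frac{5}{-12 + 55}} \left(-73\right) = \frac{211}{-88 + \frac{5}{43}} \left(-73\right) = \frac{211}{- \frac{3779}{43}} \left(-73\right) = 211 \left(- \frac{43}{3779}\right) \left(-73\right) = \left(- \frac{9073}{3779}\right) \left(-73\right) = \frac{662329}{3779}$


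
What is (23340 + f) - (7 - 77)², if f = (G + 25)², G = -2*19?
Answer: 18609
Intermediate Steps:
G = -38
f = 169 (f = (-38 + 25)² = (-13)² = 169)
(23340 + f) - (7 - 77)² = (23340 + 169) - (7 - 77)² = 23509 - 1*(-70)² = 23509 - 1*4900 = 23509 - 4900 = 18609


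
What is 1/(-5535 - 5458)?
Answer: -1/10993 ≈ -9.0967e-5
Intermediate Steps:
1/(-5535 - 5458) = 1/(-10993) = -1/10993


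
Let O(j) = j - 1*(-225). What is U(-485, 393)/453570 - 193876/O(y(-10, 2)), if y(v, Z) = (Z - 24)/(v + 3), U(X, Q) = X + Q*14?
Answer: -615546349091/724351290 ≈ -849.79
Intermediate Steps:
U(X, Q) = X + 14*Q
y(v, Z) = (-24 + Z)/(3 + v)
O(j) = 225 + j (O(j) = j + 225 = 225 + j)
U(-485, 393)/453570 - 193876/O(y(-10, 2)) = (-485 + 14*393)/453570 - 193876/(225 + (-24 + 2)/(3 - 10)) = (-485 + 5502)*(1/453570) - 193876/(225 - 22/(-7)) = 5017*(1/453570) - 193876/(225 - ⅐*(-22)) = 5017/453570 - 193876/(225 + 22/7) = 5017/453570 - 193876/1597/7 = 5017/453570 - 193876*7/1597 = 5017/453570 - 1357132/1597 = -615546349091/724351290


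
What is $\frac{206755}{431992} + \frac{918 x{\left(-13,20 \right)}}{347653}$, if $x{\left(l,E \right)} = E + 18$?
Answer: $\frac{86948604943}{150183314776} \approx 0.57895$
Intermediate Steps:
$x{\left(l,E \right)} = 18 + E$
$\frac{206755}{431992} + \frac{918 x{\left(-13,20 \right)}}{347653} = \frac{206755}{431992} + \frac{918 \left(18 + 20\right)}{347653} = 206755 \cdot \frac{1}{431992} + 918 \cdot 38 \cdot \frac{1}{347653} = \frac{206755}{431992} + 34884 \cdot \frac{1}{347653} = \frac{206755}{431992} + \frac{34884}{347653} = \frac{86948604943}{150183314776}$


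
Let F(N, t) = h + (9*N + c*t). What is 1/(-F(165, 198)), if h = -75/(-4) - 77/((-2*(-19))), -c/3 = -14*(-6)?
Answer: 76/3677965 ≈ 2.0664e-5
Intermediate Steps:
c = -252 (c = -(-42)*(-6) = -3*84 = -252)
h = 1271/76 (h = -75*(-¼) - 77/38 = 75/4 - 77*1/38 = 75/4 - 77/38 = 1271/76 ≈ 16.724)
F(N, t) = 1271/76 - 252*t + 9*N (F(N, t) = 1271/76 + (9*N - 252*t) = 1271/76 + (-252*t + 9*N) = 1271/76 - 252*t + 9*N)
1/(-F(165, 198)) = 1/(-(1271/76 - 252*198 + 9*165)) = 1/(-(1271/76 - 49896 + 1485)) = 1/(-1*(-3677965/76)) = 1/(3677965/76) = 76/3677965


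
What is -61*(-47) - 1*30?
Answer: 2837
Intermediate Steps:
-61*(-47) - 1*30 = 2867 - 30 = 2837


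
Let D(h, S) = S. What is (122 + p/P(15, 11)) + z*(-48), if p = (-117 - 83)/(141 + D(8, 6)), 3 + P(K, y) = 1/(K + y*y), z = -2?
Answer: 13069922/59829 ≈ 218.45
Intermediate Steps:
P(K, y) = -3 + 1/(K + y²) (P(K, y) = -3 + 1/(K + y*y) = -3 + 1/(K + y²))
p = -200/147 (p = (-117 - 83)/(141 + 6) = -200/147 ≈ -1.3605)
(122 + p/P(15, 11)) + z*(-48) = (122 - 200*(15 + 11²)/(1 - 3*15 - 3*11²)/147) - 2*(-48) = (122 - 200*(15 + 121)/(1 - 45 - 3*121)/147) + 96 = (122 - 200*136/(1 - 45 - 363)/147) + 96 = (122 - 200/(147*((1/136)*(-407)))) + 96 = (122 - 200/(147*(-407/136))) + 96 = (122 - 200/147*(-136/407)) + 96 = (122 + 27200/59829) + 96 = 7326338/59829 + 96 = 13069922/59829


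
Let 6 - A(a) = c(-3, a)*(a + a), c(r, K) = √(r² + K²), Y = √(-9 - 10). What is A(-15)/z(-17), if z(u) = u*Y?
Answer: 6*I*(√19 + 15*√494)/323 ≈ 6.274*I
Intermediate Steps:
Y = I*√19 (Y = √(-19) = I*√19 ≈ 4.3589*I)
c(r, K) = √(K² + r²)
z(u) = I*u*√19 (z(u) = u*(I*√19) = I*u*√19)
A(a) = 6 - 2*a*√(9 + a²) (A(a) = 6 - √(a² + (-3)²)*(a + a) = 6 - √(a² + 9)*2*a = 6 - √(9 + a²)*2*a = 6 - 2*a*√(9 + a²))
A(-15)/z(-17) = (6 - 2*(-15)*√(9 + (-15)²))/((I*(-17)*√19)) = (6 - 2*(-15)*√(9 + 225))/((-17*I*√19)) = (6 - 2*(-15)*√234)*(I*√19/323) = (6 - 2*(-15)*3*√26)*(I*√19/323) = (6 + 90*√26)*(I*√19/323) = I*√19*(6 + 90*√26)/323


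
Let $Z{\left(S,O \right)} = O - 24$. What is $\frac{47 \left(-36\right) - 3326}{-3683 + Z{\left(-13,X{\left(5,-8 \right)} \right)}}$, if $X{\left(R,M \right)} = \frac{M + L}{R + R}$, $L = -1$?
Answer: $\frac{50180}{37079} \approx 1.3533$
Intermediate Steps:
$X{\left(R,M \right)} = \frac{-1 + M}{2 R}$ ($X{\left(R,M \right)} = \frac{M - 1}{R + R} = \frac{-1 + M}{2 R}$)
$Z{\left(S,O \right)} = -24 + O$
$\frac{47 \left(-36\right) - 3326}{-3683 + Z{\left(-13,X{\left(5,-8 \right)} \right)}} = \frac{47 \left(-36\right) - 3326}{-3683 - \left(24 - \frac{-1 - 8}{2 \cdot 5}\right)} = \frac{-1692 - 3326}{-3683 - \left(24 - - \frac{9}{10}\right)} = - \frac{5018}{-3683 - \frac{249}{10}} = - \frac{5018}{- \frac{37079}{10}} = \left(-5018\right) \left(- \frac{10}{37079}\right) = \frac{50180}{37079}$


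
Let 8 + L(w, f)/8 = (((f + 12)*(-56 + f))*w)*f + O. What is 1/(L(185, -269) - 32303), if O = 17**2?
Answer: -1/33253003055 ≈ -3.0072e-11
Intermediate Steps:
O = 289
L(w, f) = 2248 + 8*f*w*(-56 + f)*(12 + f) (L(w, f) = -64 + 8*((((f + 12)*(-56 + f))*w)*f + 289) = -64 + 8*((((12 + f)*(-56 + f))*w)*f + 289) = -64 + 8*((((-56 + f)*(12 + f))*w)*f + 289) = -64 + 8*((w*(-56 + f)*(12 + f))*f + 289) = -64 + 8*(f*w*(-56 + f)*(12 + f) + 289) = -64 + 8*(289 + f*w*(-56 + f)*(12 + f)) = -64 + (2312 + 8*f*w*(-56 + f)*(12 + f)) = 2248 + 8*f*w*(-56 + f)*(12 + f))
1/(L(185, -269) - 32303) = 1/((2248 - 5376*(-269)*185 - 352*185*(-269)**2 + 8*185*(-269)**3) - 32303) = 1/((2248 + 267536640 - 352*185*72361 + 8*185*(-19465109)) - 32303) = 1/((2248 + 267536640 - 4712148320 - 28808361320) - 32303) = 1/(-33252970752 - 32303) = 1/(-33253003055) = -1/33253003055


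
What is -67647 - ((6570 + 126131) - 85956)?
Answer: -114392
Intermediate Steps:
-67647 - ((6570 + 126131) - 85956) = -67647 - (132701 - 85956) = -67647 - 1*46745 = -67647 - 46745 = -114392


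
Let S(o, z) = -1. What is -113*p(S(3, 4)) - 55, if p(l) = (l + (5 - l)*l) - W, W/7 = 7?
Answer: 6273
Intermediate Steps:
W = 49 (W = 7*7 = 49)
p(l) = -49 + l + l*(5 - l) (p(l) = (l + (5 - l)*l) - 1*49 = (l + l*(5 - l)) - 49 = -49 + l + l*(5 - l))
-113*p(S(3, 4)) - 55 = -113*(-49 - 1*(-1)² + 6*(-1)) - 55 = -113*(-49 - 1*1 - 6) - 55 = -113*(-49 - 1 - 6) - 55 = -113*(-56) - 55 = 6328 - 55 = 6273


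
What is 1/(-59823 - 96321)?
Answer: -1/156144 ≈ -6.4043e-6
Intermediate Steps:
1/(-59823 - 96321) = 1/(-156144) = -1/156144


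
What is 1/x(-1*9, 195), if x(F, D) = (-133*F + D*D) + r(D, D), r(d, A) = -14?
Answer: 1/39208 ≈ 2.5505e-5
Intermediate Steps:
x(F, D) = -14 + D² - 133*F (x(F, D) = (-133*F + D*D) - 14 = (-133*F + D²) - 14 = (D² - 133*F) - 14 = -14 + D² - 133*F)
1/x(-1*9, 195) = 1/(-14 + 195² - (-133)*9) = 1/(-14 + 38025 - 133*(-9)) = 1/(-14 + 38025 + 1197) = 1/39208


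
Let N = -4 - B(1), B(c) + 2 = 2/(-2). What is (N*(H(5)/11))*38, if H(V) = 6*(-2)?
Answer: 456/11 ≈ 41.455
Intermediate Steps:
H(V) = -12
B(c) = -3 (B(c) = -2 + 2/(-2) = -2 + 2*(-½) = -2 - 1 = -3)
N = -1 (N = -4 - 1*(-3) = -4 + 3 = -1)
(N*(H(5)/11))*38 = -(-12)/11*38 = -1*(-12/11)*38 = (12/11)*38 = 456/11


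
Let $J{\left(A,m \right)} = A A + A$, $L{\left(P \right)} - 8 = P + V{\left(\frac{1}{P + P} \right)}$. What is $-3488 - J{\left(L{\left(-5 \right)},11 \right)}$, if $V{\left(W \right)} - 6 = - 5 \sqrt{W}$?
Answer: $- \frac{7151}{2} + \frac{19 i \sqrt{10}}{2} \approx -3575.5 + 30.042 i$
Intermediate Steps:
$V{\left(W \right)} = 6 - 5 \sqrt{W}$
$L{\left(P \right)} = 14 + P - \frac{5 \sqrt{2} \sqrt{\frac{1}{P}}}{2}$ ($L{\left(P \right)} = 8 - \left(-6 - P + 5 \sqrt{\frac{1}{P + P}}\right) = 8 - \left(-6 - P + 5 \sqrt{\frac{1}{2 P}}\right) = 8 - \left(-6 - P + 5 \frac{\sqrt{2} \sqrt{\frac{1}{P}}}{2}\right) = 8 - \left(-6 - P + 5 \cdot \frac{1}{2} \sqrt{2} \sqrt{\frac{1}{P}}\right) = 8 - \left(-6 - P + \frac{5 \sqrt{2} \sqrt{\frac{1}{P}}}{2}\right) = 8 + \left(6 + P - \frac{5 \sqrt{2} \sqrt{\frac{1}{P}}}{2}\right) = 14 + P - \frac{5 \sqrt{2} \sqrt{\frac{1}{P}}}{2}$)
$J{\left(A,m \right)} = A + A^{2}$ ($J{\left(A,m \right)} = A^{2} + A = A + A^{2}$)
$-3488 - J{\left(L{\left(-5 \right)},11 \right)} = -3488 - \left(14 - 5 - \frac{5 \sqrt{2} \sqrt{\frac{1}{-5}}}{2}\right) \left(1 - \left(-9 + \frac{5 \sqrt{2} \sqrt{\frac{1}{-5}}}{2}\right)\right) = -3488 - \left(14 - 5 - \frac{5 \sqrt{2} \sqrt{- \frac{1}{5}}}{2}\right) \left(1 - \left(-9 + \frac{5 \sqrt{2} \sqrt{- \frac{1}{5}}}{2}\right)\right) = -3488 - \left(14 - 5 - \frac{5 \sqrt{2} \frac{i \sqrt{5}}{5}}{2}\right) \left(1 - \left(-9 + \frac{5 \sqrt{2} \frac{i \sqrt{5}}{5}}{2}\right)\right) = -3488 - \left(14 - 5 - \frac{i \sqrt{10}}{2}\right) \left(1 - \left(-9 + \frac{i \sqrt{10}}{2}\right)\right) = -3488 - \left(9 - \frac{i \sqrt{10}}{2}\right) \left(1 + \left(9 - \frac{i \sqrt{10}}{2}\right)\right) = -3488 - \left(9 - \frac{i \sqrt{10}}{2}\right) \left(10 - \frac{i \sqrt{10}}{2}\right)$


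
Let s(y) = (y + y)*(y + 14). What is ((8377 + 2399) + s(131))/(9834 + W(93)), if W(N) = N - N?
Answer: 24383/4917 ≈ 4.9589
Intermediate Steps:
s(y) = 2*y*(14 + y) (s(y) = (2*y)*(14 + y) = 2*y*(14 + y))
W(N) = 0
((8377 + 2399) + s(131))/(9834 + W(93)) = ((8377 + 2399) + 2*131*(14 + 131))/(9834 + 0) = (10776 + 2*131*145)/9834 = (10776 + 37990)*(1/9834) = 48766*(1/9834) = 24383/4917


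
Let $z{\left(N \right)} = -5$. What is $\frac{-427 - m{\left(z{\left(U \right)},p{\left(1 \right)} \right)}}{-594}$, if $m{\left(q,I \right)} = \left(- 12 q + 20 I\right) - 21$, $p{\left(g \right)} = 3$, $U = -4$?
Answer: $\frac{263}{297} \approx 0.88552$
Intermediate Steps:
$m{\left(q,I \right)} = -21 - 12 q + 20 I$
$\frac{-427 - m{\left(z{\left(U \right)},p{\left(1 \right)} \right)}}{-594} = \frac{-427 - \left(-21 - -60 + 20 \cdot 3\right)}{-594} = \left(-427 - \left(-21 + 60 + 60\right)\right) \left(- \frac{1}{594}\right) = \left(-427 - 99\right) \left(- \frac{1}{594}\right) = \left(-526\right) \left(- \frac{1}{594}\right) = \frac{263}{297}$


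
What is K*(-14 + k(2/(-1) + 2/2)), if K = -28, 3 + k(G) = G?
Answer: 504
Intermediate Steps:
k(G) = -3 + G
K*(-14 + k(2/(-1) + 2/2)) = -28*(-14 + (-3 + (2/(-1) + 2/2))) = -28*(-14 + (-3 + (2*(-1) + 2*(1/2)))) = -28*(-14 + (-3 + (-2 + 1))) = -28*(-14 + (-3 - 1)) = -28*(-14 - 4) = -28*(-18) = 504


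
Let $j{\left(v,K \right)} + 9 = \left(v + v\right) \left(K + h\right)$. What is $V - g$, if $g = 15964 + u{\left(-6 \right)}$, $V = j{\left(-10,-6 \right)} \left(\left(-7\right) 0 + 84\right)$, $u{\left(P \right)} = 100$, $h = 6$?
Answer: $-16820$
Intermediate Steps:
$j{\left(v,K \right)} = -9 + 2 v \left(6 + K\right)$ ($j{\left(v,K \right)} = -9 + \left(v + v\right) \left(K + 6\right) = -9 + 2 v \left(6 + K\right)$)
$V = -756$ ($V = \left(-9 + 12 \left(-10\right) + 2 \left(-6\right) \left(-10\right)\right) \left(\left(-7\right) 0 + 84\right) = \left(-9 - 120 + 120\right) \left(0 + 84\right) = \left(-9\right) 84 = -756$)
$g = 16064$ ($g = 15964 + 100 = 16064$)
$V - g = -756 - 16064 = -16820$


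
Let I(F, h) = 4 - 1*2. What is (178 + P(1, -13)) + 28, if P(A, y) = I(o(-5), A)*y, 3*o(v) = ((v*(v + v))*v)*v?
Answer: 180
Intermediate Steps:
o(v) = 2*v⁴/3 (o(v) = (((v*(v + v))*v)*v)/3 = (((v*(2*v))*v)*v)/3 = (((2*v²)*v)*v)/3 = ((2*v³)*v)/3 = (2*v⁴)/3 = 2*v⁴/3)
I(F, h) = 2 (I(F, h) = 4 - 2 = 2)
P(A, y) = 2*y
(178 + P(1, -13)) + 28 = (178 + 2*(-13)) + 28 = (178 - 26) + 28 = 152 + 28 = 180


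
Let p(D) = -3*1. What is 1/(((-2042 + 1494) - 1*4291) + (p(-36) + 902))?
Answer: -1/3940 ≈ -0.00025381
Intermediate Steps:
p(D) = -3
1/(((-2042 + 1494) - 1*4291) + (p(-36) + 902)) = 1/(((-2042 + 1494) - 1*4291) + (-3 + 902)) = 1/((-548 - 4291) + 899) = 1/(-4839 + 899) = 1/(-3940) = -1/3940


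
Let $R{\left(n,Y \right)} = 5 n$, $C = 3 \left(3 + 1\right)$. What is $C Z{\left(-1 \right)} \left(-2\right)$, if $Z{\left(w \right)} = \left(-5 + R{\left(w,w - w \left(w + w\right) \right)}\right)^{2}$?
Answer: $-2400$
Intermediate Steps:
$C = 12$ ($C = 3 \cdot 4 = 12$)
$Z{\left(w \right)} = \left(-5 + 5 w\right)^{2}$
$C Z{\left(-1 \right)} \left(-2\right) = 12 \cdot 25 \left(-1 - 1\right)^{2} \left(-2\right) = 12 \cdot 25 \left(-2\right)^{2} \left(-2\right) = 12 \cdot 25 \cdot 4 \left(-2\right) = 12 \cdot 100 \left(-2\right) = 1200 \left(-2\right) = -2400$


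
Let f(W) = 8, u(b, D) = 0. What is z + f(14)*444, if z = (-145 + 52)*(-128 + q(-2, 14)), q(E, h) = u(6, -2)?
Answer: 15456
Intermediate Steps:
q(E, h) = 0
z = 11904 (z = (-145 + 52)*(-128 + 0) = -93*(-128) = 11904)
z + f(14)*444 = 11904 + 8*444 = 11904 + 3552 = 15456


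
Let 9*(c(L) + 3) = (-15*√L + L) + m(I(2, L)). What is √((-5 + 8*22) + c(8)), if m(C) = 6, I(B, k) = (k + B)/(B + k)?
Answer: √(1526 - 30*√2)/3 ≈ 12.839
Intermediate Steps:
I(B, k) = 1 (I(B, k) = (B + k)/(B + k) = 1)
c(L) = -7/3 - 5*√L/3 + L/9 (c(L) = -3 + ((-15*√L + L) + 6)/9 = -3 + ((L - 15*√L) + 6)/9 = -3 + (6 + L - 15*√L)/9 = -3 + (⅔ - 5*√L/3 + L/9) = -7/3 - 5*√L/3 + L/9)
√((-5 + 8*22) + c(8)) = √((-5 + 8*22) + (-7/3 - 10*√2/3 + (⅑)*8)) = √((-5 + 176) + (-7/3 - 10*√2/3 + 8/9)) = √(171 + (-7/3 - 10*√2/3 + 8/9)) = √(171 + (-13/9 - 10*√2/3)) = √(1526/9 - 10*√2/3)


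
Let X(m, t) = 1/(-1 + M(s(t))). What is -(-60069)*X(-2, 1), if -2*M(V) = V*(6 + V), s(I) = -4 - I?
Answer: 40046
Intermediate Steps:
M(V) = -V*(6 + V)/2
X(m, t) = 1/(-1 - (-4 - t)*(2 - t)/2) (X(m, t) = 1/(-1 - (-4 - t)*(6 + (-4 - t))/2) = 1/(-1 - (-4 - t)*(2 - t)/2))
-(-60069)*X(-2, 1) = -(-60069)*(-2/(2 + (-2 + 1)*(4 + 1))) = -(-60069)*(-2/(2 - 1*5)) = -(-60069)*(-2/(2 - 5)) = -(-60069)*(-2/(-3)) = -(-60069)*(-2*(-1/3)) = -(-60069)*2/3 = -20023*(-2) = 40046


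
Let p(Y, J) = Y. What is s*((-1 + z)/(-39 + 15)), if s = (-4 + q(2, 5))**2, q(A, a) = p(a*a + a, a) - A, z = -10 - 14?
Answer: 600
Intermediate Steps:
z = -24
q(A, a) = a + a**2 - A (q(A, a) = (a*a + a) - A = (a**2 + a) - A = (a + a**2) - A = a + a**2 - A)
s = 576 (s = (-4 + (-1*2 + 5*(1 + 5)))**2 = (-4 + (-2 + 5*6))**2 = (-4 + (-2 + 30))**2 = (-4 + 28)**2 = 24**2 = 576)
s*((-1 + z)/(-39 + 15)) = 576*((-1 - 24)/(-39 + 15)) = 576*(-25/(-24)) = 576*(-25*(-1/24)) = 576*(25/24) = 600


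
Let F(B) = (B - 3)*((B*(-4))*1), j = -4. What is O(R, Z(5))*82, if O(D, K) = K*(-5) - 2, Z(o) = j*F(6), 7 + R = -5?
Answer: -118244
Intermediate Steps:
R = -12 (R = -7 - 5 = -12)
F(B) = -4*B*(-3 + B) (F(B) = (-3 + B)*(-4*B*1) = (-3 + B)*(-4*B) = -4*B*(-3 + B))
Z(o) = 288 (Z(o) = -16*6*(3 - 1*6) = -16*6*(3 - 6) = -16*6*(-3) = -4*(-72) = 288)
O(D, K) = -2 - 5*K (O(D, K) = -5*K - 2 = -2 - 5*K)
O(R, Z(5))*82 = (-2 - 5*288)*82 = (-2 - 1440)*82 = -1442*82 = -118244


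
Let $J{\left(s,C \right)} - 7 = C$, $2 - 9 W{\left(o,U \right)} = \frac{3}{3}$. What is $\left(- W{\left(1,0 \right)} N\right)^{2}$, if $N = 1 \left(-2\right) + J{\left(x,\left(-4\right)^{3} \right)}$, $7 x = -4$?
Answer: $\frac{3481}{81} \approx 42.975$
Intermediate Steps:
$x = - \frac{4}{7}$ ($x = \frac{1}{7} \left(-4\right) = - \frac{4}{7} \approx -0.57143$)
$W{\left(o,U \right)} = \frac{1}{9}$ ($W{\left(o,U \right)} = \frac{2}{9} - \frac{3 \cdot \frac{1}{3}}{9} = \frac{2}{9} - \frac{1}{9} = \frac{1}{9}$)
$J{\left(s,C \right)} = 7 + C$
$N = -59$ ($N = 1 \left(-2\right) + \left(7 + \left(-4\right)^{3}\right) = -2 + \left(7 - 64\right) = -2 - 57 = -59$)
$\left(- W{\left(1,0 \right)} N\right)^{2} = \left(\left(-1\right) \frac{1}{9} \left(-59\right)\right)^{2} = \left(\left(- \frac{1}{9}\right) \left(-59\right)\right)^{2} = \left(\frac{59}{9}\right)^{2} = \frac{3481}{81}$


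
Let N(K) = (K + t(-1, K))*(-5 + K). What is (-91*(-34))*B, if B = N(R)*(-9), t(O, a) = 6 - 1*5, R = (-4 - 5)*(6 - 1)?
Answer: -61261200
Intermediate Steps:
R = -45 (R = -9*5 = -45)
t(O, a) = 1 (t(O, a) = 6 - 5 = 1)
N(K) = (1 + K)*(-5 + K) (N(K) = (K + 1)*(-5 + K) = (1 + K)*(-5 + K))
B = -19800 (B = (-5 + (-45)² - 4*(-45))*(-9) = (-5 + 2025 + 180)*(-9) = 2200*(-9) = -19800)
(-91*(-34))*B = -91*(-34)*(-19800) = 3094*(-19800) = -61261200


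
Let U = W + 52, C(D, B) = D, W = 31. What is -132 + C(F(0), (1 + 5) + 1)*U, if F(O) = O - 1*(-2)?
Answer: 34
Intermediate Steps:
F(O) = 2 + O (F(O) = O + 2 = 2 + O)
U = 83 (U = 31 + 52 = 83)
-132 + C(F(0), (1 + 5) + 1)*U = -132 + (2 + 0)*83 = -132 + 2*83 = -132 + 166 = 34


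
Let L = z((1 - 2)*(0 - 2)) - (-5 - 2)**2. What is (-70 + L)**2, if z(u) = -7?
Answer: 15876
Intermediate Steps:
L = -56 (L = -7 - (-5 - 2)**2 = -7 - 1*(-7)**2 = -7 - 1*49 = -7 - 49 = -56)
(-70 + L)**2 = (-70 - 56)**2 = (-126)**2 = 15876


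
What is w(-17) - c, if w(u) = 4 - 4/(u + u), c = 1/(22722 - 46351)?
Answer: 1654047/401693 ≈ 4.1177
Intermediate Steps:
c = -1/23629 (c = 1/(-23629) = -1/23629 ≈ -4.2321e-5)
w(u) = 4 - 2/u (w(u) = 4 - 4*1/(2*u) = 4 - 2/u)
w(-17) - c = (4 - 2/(-17)) - 1*(-1/23629) = (4 - 2*(-1/17)) + 1/23629 = (4 + 2/17) + 1/23629 = 70/17 + 1/23629 = 1654047/401693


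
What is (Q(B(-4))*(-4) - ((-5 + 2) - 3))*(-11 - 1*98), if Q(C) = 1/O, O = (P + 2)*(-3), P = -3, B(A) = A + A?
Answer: -1526/3 ≈ -508.67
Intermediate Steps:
B(A) = 2*A
O = 3 (O = (-3 + 2)*(-3) = -1*(-3) = 3)
Q(C) = ⅓ (Q(C) = 1/3 = ⅓)
(Q(B(-4))*(-4) - ((-5 + 2) - 3))*(-11 - 1*98) = ((⅓)*(-4) - ((-5 + 2) - 3))*(-11 - 1*98) = (-4/3 - (-3 - 3))*(-11 - 98) = (-4/3 - 1*(-6))*(-109) = (-4/3 + 6)*(-109) = (14/3)*(-109) = -1526/3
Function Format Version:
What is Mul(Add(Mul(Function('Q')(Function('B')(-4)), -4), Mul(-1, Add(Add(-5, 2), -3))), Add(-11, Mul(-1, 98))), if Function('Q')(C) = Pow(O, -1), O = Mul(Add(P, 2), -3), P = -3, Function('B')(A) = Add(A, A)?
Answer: Rational(-1526, 3) ≈ -508.67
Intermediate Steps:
Function('B')(A) = Mul(2, A)
O = 3 (O = Mul(Add(-3, 2), -3) = Mul(-1, -3) = 3)
Function('Q')(C) = Rational(1, 3) (Function('Q')(C) = Pow(3, -1) = Rational(1, 3))
Mul(Add(Mul(Function('Q')(Function('B')(-4)), -4), Mul(-1, Add(Add(-5, 2), -3))), Add(-11, Mul(-1, 98))) = Mul(Add(Mul(Rational(1, 3), -4), Mul(-1, Add(Add(-5, 2), -3))), Add(-11, Mul(-1, 98))) = Mul(Add(Rational(-4, 3), Mul(-1, Add(-3, -3))), Add(-11, -98)) = Mul(Add(Rational(-4, 3), Mul(-1, -6)), -109) = Mul(Add(Rational(-4, 3), 6), -109) = Mul(Rational(14, 3), -109) = Rational(-1526, 3)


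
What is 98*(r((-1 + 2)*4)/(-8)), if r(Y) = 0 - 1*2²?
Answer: 49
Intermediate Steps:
r(Y) = -4 (r(Y) = 0 - 1*4 = 0 - 4 = -4)
98*(r((-1 + 2)*4)/(-8)) = 98*(-4/(-8)) = 98*(-4*(-⅛)) = 98*(½) = 49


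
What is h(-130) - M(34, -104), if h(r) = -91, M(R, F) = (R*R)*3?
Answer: -3559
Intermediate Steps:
M(R, F) = 3*R² (M(R, F) = R²*3 = 3*R²)
h(-130) - M(34, -104) = -91 - 3*34² = -91 - 3*1156 = -91 - 1*3468 = -91 - 3468 = -3559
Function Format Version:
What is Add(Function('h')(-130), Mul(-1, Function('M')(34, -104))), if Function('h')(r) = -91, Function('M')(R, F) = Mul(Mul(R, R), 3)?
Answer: -3559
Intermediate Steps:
Function('M')(R, F) = Mul(3, Pow(R, 2)) (Function('M')(R, F) = Mul(Pow(R, 2), 3) = Mul(3, Pow(R, 2)))
Add(Function('h')(-130), Mul(-1, Function('M')(34, -104))) = Add(-91, Mul(-1, Mul(3, Pow(34, 2)))) = Add(-91, Mul(-1, Mul(3, 1156))) = Add(-91, Mul(-1, 3468)) = Add(-91, -3468) = -3559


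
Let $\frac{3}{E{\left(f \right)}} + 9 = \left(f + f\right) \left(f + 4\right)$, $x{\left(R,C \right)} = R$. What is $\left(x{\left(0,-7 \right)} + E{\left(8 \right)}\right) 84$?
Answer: $\frac{84}{61} \approx 1.377$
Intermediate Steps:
$E{\left(f \right)} = \frac{3}{-9 + 2 f \left(4 + f\right)}$ ($E{\left(f \right)} = \frac{3}{-9 + \left(f + f\right) \left(f + 4\right)} = \frac{3}{-9 + 2 f \left(4 + f\right)}$)
$\left(x{\left(0,-7 \right)} + E{\left(8 \right)}\right) 84 = \left(0 + \frac{3}{-9 + 2 \cdot 8^{2} + 8 \cdot 8}\right) 84 = \left(0 + \frac{3}{-9 + 2 \cdot 64 + 64}\right) 84 = \left(0 + \frac{3}{-9 + 128 + 64}\right) 84 = \left(0 + \frac{3}{183}\right) 84 = \left(0 + 3 \cdot \frac{1}{183}\right) 84 = \left(0 + \frac{1}{61}\right) 84 = \frac{1}{61} \cdot 84 = \frac{84}{61}$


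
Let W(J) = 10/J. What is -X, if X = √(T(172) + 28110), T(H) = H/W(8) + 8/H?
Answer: -2*√326436865/215 ≈ -168.07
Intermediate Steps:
T(H) = 8/H + 4*H/5 (T(H) = H/((10/8)) + 8/H = H/((10*(⅛))) + 8/H = H/(5/4) + 8/H = H*(⅘) + 8/H = 4*H/5 + 8/H = 8/H + 4*H/5)
X = 2*√326436865/215 (X = √((8/172 + (⅘)*172) + 28110) = √((8*(1/172) + 688/5) + 28110) = √((2/43 + 688/5) + 28110) = √(29594/215 + 28110) = √(6073244/215) = 2*√326436865/215 ≈ 168.07)
-X = -2*√326436865/215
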